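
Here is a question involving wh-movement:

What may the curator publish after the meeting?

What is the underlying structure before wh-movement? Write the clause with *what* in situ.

The curator may publish what after the meeting.

'what' functions as the direct object of 'publish'. It moves to the left edge, and the trace sits right after 'publish':
What may the curator publish ___ after the meeting?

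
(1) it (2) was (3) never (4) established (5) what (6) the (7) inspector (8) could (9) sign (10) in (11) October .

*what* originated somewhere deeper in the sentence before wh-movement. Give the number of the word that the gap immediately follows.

In situ: The inspector could sign what in October.
The filler 'what' is interpreted as the direct object of 'sign'. Fronting leaves a gap immediately after 'sign':
It was never established what the inspector could sign ___ in October.
'sign' is word 9.

9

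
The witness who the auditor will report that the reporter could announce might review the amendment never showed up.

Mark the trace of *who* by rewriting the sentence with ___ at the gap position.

The witness who the auditor will report that the reporter could announce ___ might review the amendment never showed up.

'who' functions as the subject of the clause embedded under 'announce'. The gap is right after 'announce'.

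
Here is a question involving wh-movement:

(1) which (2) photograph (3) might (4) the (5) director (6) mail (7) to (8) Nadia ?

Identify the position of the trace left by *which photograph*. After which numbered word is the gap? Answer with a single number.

6

Underlying clause: The director might mail which photograph to Nadia.
'which photograph' is the direct object of 'mail'. It moves to the left edge, and the trace sits right after 'mail':
Which photograph might the director mail ___ to Nadia?
'mail' is word 6.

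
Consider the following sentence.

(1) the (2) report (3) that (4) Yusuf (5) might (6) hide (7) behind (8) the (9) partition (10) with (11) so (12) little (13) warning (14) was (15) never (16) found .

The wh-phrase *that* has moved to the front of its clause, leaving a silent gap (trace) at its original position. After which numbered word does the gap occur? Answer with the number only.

6

'that' is the direct object of 'hide'. Wh-movement fronts it, leaving a gap right after 'hide':
The report that Yusuf might hide ___ behind the partition with so little warning was never found.
'hide' is word 6.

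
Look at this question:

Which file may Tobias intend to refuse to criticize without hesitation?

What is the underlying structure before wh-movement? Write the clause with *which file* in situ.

Tobias may intend to refuse to criticize which file without hesitation.

'which file' is the direct object of 'criticize'. Wh-movement fronts it, leaving a gap right after 'criticize':
Which file may Tobias intend to refuse to criticize ___ without hesitation?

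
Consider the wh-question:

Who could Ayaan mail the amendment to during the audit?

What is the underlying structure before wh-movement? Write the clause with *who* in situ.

Ayaan could mail the amendment to who during the audit.

'who' is the object of the preposition 'to' (recipient of 'mail'). Fronting leaves a gap immediately after 'to':
Who could Ayaan mail the amendment to ___ during the audit?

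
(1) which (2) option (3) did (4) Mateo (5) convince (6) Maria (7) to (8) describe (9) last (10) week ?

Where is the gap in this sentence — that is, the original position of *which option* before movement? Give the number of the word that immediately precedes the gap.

In situ: Mateo did convince Maria to describe which option last week.
The filler 'which option' is interpreted as the direct object of 'describe'. Wh-movement fronts it, leaving a gap right after 'describe':
Which option did Mateo convince Maria to describe ___ last week?
'describe' is word 8.

8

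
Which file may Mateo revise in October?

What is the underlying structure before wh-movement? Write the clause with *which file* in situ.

Mateo may revise which file in October.

'which file' functions as the direct object of 'revise'. It moves to the left edge, and the trace sits right after 'revise':
Which file may Mateo revise ___ in October?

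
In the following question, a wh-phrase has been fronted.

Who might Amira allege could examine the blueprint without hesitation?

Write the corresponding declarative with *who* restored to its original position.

'who' functions as the subject of the clause embedded under 'allege'. Fronting leaves a gap immediately after 'allege':
Who might Amira allege ___ could examine the blueprint without hesitation?

Amira might allege who could examine the blueprint without hesitation.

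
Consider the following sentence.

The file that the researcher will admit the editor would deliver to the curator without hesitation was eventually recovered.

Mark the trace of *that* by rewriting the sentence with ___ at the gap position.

The file that the researcher will admit the editor would deliver ___ to the curator without hesitation was eventually recovered.

'that' functions as the direct object of 'deliver'. The gap is right after 'deliver'.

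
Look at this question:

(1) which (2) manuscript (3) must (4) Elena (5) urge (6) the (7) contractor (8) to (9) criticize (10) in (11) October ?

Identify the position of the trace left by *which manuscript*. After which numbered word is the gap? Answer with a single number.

9

In situ: Elena must urge the contractor to criticize which manuscript in October.
'which manuscript' functions as the direct object of 'criticize'. It moves to the left edge, and the trace sits right after 'criticize':
Which manuscript must Elena urge the contractor to criticize ___ in October?
'criticize' is word 9.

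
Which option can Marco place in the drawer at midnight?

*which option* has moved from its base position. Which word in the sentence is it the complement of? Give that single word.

place

Underlying clause: Marco can place which option in the drawer at midnight.
'which option' is the direct object of 'place'. Wh-movement fronts it, leaving a gap right after 'place':
Which option can Marco place ___ in the drawer at midnight?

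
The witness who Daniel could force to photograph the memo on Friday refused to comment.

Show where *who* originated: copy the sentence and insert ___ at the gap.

The witness who Daniel could force ___ to photograph the memo on Friday refused to comment.

The filler 'who' is interpreted as the direct object of 'force'. The gap is right after 'force'.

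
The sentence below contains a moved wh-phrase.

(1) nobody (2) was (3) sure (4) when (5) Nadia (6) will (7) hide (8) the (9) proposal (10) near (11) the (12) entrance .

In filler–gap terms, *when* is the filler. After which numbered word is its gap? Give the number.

Pre-movement form: Nadia will hide the proposal near the entrance when.
'when' functions as the temporal adjunct. It moves to the left edge, and the trace sits right after 'entrance':
Nobody was sure when Nadia will hide the proposal near the entrance ___.
'entrance' is word 12.

12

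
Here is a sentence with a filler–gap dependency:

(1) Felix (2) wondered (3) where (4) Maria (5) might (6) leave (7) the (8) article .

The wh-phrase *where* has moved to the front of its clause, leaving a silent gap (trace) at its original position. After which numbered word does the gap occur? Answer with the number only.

8

Pre-movement form: Maria might leave the article where.
'where' functions as the locative complement of 'leave'. It moves to the left edge, and the trace sits right after 'article':
Felix wondered where Maria might leave the article ___.
'article' is word 8.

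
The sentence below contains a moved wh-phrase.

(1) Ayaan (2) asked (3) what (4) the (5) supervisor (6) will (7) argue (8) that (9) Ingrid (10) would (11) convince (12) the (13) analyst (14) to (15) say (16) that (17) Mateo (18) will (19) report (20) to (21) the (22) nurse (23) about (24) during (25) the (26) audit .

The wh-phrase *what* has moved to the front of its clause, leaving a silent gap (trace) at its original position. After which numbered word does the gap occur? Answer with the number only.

In situ: The supervisor will argue that Ingrid would convince the analyst to say that Mateo will report to the nurse about what during the audit.
'what' functions as the object of the preposition 'about'. Wh-movement fronts it, leaving a gap right after 'about':
Ayaan asked what the supervisor will argue that Ingrid would convince the analyst to say that Mateo will report to the nurse about ___ during the audit.
'about' is word 23.

23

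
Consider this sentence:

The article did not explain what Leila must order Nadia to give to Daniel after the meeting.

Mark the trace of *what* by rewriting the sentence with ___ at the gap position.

Pre-movement form: Leila must order Nadia to give what to Daniel after the meeting.
'what' functions as the direct object of 'give'. The gap is right after 'give'.

The article did not explain what Leila must order Nadia to give ___ to Daniel after the meeting.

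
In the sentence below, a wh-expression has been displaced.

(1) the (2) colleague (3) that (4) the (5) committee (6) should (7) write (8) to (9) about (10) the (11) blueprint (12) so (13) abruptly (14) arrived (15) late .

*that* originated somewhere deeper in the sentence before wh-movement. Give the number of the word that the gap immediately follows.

'that' is the object of the preposition 'to'. It moves to the left edge, and the trace sits right after 'to':
The colleague that the committee should write to ___ about the blueprint so abruptly arrived late.
'to' is word 8.

8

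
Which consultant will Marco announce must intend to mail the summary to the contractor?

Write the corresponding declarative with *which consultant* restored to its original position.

The filler 'which consultant' is interpreted as the subject of the clause embedded under 'announce'. It moves to the left edge, and the trace sits right after 'announce':
Which consultant will Marco announce ___ must intend to mail the summary to the contractor?

Marco will announce which consultant must intend to mail the summary to the contractor.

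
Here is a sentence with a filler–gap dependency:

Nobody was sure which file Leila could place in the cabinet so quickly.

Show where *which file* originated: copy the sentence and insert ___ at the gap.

Nobody was sure which file Leila could place ___ in the cabinet so quickly.

In situ: Leila could place which file in the cabinet so quickly.
'which file' functions as the direct object of 'place'. The gap is right after 'place'.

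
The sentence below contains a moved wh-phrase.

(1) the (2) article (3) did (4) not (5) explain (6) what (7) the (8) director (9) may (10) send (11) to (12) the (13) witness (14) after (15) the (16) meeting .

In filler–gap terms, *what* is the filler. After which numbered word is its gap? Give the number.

In situ: The director may send what to the witness after the meeting.
The filler 'what' is interpreted as the direct object of 'send'. It moves to the left edge, and the trace sits right after 'send':
The article did not explain what the director may send ___ to the witness after the meeting.
'send' is word 10.

10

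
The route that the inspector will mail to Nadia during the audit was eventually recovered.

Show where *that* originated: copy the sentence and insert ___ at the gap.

The route that the inspector will mail ___ to Nadia during the audit was eventually recovered.

'that' is the direct object of 'mail'. The gap is right after 'mail'.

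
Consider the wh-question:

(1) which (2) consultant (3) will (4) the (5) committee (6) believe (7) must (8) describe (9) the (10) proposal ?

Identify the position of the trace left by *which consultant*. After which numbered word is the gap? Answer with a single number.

6

Underlying clause: The committee will believe which consultant must describe the proposal.
'which consultant' functions as the subject of the clause embedded under 'believe'. Wh-movement fronts it, leaving a gap right after 'believe':
Which consultant will the committee believe ___ must describe the proposal?
'believe' is word 6.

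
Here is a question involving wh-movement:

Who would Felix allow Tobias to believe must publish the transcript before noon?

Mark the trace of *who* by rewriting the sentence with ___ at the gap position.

Before movement: Felix would allow Tobias to believe who must publish the transcript before noon.
'who' is the subject of the clause embedded under 'believe'. The gap is right after 'believe'.

Who would Felix allow Tobias to believe ___ must publish the transcript before noon?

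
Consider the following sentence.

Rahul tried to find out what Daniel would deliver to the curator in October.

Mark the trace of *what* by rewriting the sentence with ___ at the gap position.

Rahul tried to find out what Daniel would deliver ___ to the curator in October.

Before movement: Daniel would deliver what to the curator in October.
'what' functions as the direct object of 'deliver'. The gap is right after 'deliver'.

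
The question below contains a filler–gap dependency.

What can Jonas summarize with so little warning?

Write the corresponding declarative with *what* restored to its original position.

Jonas can summarize what with so little warning.

'what' is the direct object of 'summarize'. Fronting leaves a gap immediately after 'summarize':
What can Jonas summarize ___ with so little warning?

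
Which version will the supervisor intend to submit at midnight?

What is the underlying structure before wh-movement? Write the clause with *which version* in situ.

The supervisor will intend to submit which version at midnight.

The filler 'which version' is interpreted as the direct object of 'submit'. Fronting leaves a gap immediately after 'submit':
Which version will the supervisor intend to submit ___ at midnight?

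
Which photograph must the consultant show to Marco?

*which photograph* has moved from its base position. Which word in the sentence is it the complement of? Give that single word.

Before movement: The consultant must show which photograph to Marco.
The filler 'which photograph' is interpreted as the direct object of 'show'. Fronting leaves a gap immediately after 'show':
Which photograph must the consultant show ___ to Marco?

show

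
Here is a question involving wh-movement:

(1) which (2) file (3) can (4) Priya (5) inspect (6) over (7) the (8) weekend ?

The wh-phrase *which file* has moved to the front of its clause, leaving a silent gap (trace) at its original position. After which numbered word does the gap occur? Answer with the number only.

Before movement: Priya can inspect which file over the weekend.
The filler 'which file' is interpreted as the direct object of 'inspect'. Fronting leaves a gap immediately after 'inspect':
Which file can Priya inspect ___ over the weekend?
'inspect' is word 5.

5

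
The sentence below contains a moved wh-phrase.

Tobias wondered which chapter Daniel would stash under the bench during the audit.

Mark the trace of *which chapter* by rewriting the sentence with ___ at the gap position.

Before movement: Daniel would stash which chapter under the bench during the audit.
The filler 'which chapter' is interpreted as the direct object of 'stash'. The gap is right after 'stash'.

Tobias wondered which chapter Daniel would stash ___ under the bench during the audit.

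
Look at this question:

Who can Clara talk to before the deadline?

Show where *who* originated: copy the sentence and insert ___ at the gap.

Who can Clara talk to ___ before the deadline?

Before movement: Clara can talk to who before the deadline.
'who' is the object of the preposition 'to'. The gap is right after 'to'.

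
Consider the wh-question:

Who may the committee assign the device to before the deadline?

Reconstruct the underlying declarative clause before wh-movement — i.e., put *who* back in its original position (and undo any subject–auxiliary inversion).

The committee may assign the device to who before the deadline.

The filler 'who' is interpreted as the object of the preposition 'to' (recipient of 'assign'). It moves to the left edge, and the trace sits right after 'to':
Who may the committee assign the device to ___ before the deadline?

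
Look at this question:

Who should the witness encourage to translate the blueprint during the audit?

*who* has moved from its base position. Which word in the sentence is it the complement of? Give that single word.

encourage

Pre-movement form: The witness should encourage who to translate the blueprint during the audit.
'who' is the direct object of 'encourage'. Wh-movement fronts it, leaving a gap right after 'encourage':
Who should the witness encourage ___ to translate the blueprint during the audit?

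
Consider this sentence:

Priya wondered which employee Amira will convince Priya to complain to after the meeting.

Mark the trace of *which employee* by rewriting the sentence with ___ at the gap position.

Priya wondered which employee Amira will convince Priya to complain to ___ after the meeting.

In situ: Amira will convince Priya to complain to which employee after the meeting.
The filler 'which employee' is interpreted as the object of the preposition 'to'. The gap is right after 'to'.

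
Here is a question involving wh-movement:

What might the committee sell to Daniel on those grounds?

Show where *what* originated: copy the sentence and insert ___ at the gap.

What might the committee sell ___ to Daniel on those grounds?

Pre-movement form: The committee might sell what to Daniel on those grounds.
'what' functions as the direct object of 'sell'. The gap is right after 'sell'.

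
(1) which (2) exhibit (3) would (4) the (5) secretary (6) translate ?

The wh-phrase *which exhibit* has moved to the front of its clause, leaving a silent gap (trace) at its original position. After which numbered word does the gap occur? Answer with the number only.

Pre-movement form: The secretary would translate which exhibit.
The filler 'which exhibit' is interpreted as the direct object of 'translate'. It moves to the left edge, and the trace sits right after 'translate':
Which exhibit would the secretary translate ___?
'translate' is word 6.

6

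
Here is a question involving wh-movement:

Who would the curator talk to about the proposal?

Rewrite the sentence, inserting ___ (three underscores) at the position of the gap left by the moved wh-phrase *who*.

Underlying clause: The curator would talk to who about the proposal.
'who' is the object of the preposition 'to'. The gap is right after 'to'.

Who would the curator talk to ___ about the proposal?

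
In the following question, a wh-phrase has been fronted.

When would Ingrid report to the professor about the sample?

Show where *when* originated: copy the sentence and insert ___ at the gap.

When would Ingrid report to the professor about the sample ___?

Before movement: Ingrid would report to the professor about the sample when.
'when' functions as the temporal adjunct. The gap is right after 'sample'.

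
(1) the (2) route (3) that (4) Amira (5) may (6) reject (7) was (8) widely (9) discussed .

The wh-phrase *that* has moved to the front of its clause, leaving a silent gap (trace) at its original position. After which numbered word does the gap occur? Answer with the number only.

6

'that' is the direct object of 'reject'. Fronting leaves a gap immediately after 'reject':
The route that Amira may reject ___ was widely discussed.
'reject' is word 6.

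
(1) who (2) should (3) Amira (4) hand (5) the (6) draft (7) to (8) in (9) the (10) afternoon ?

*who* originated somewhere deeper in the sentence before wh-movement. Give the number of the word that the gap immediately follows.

7

In situ: Amira should hand the draft to who in the afternoon.
'who' is the object of the preposition 'to' (recipient of 'hand'). Fronting leaves a gap immediately after 'to':
Who should Amira hand the draft to ___ in the afternoon?
'to' is word 7.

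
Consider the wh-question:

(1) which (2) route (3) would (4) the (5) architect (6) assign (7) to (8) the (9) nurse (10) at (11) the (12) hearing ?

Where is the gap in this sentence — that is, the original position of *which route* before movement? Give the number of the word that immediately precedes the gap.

6

Before movement: The architect would assign which route to the nurse at the hearing.
The filler 'which route' is interpreted as the direct object of 'assign'. It moves to the left edge, and the trace sits right after 'assign':
Which route would the architect assign ___ to the nurse at the hearing?
'assign' is word 6.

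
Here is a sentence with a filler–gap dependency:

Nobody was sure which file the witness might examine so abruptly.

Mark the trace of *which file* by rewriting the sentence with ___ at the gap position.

Nobody was sure which file the witness might examine ___ so abruptly.

Underlying clause: The witness might examine which file so abruptly.
'which file' is the direct object of 'examine'. The gap is right after 'examine'.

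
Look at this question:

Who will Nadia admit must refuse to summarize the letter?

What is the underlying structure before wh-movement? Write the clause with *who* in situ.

'who' is the subject of the clause embedded under 'admit'. Wh-movement fronts it, leaving a gap right after 'admit':
Who will Nadia admit ___ must refuse to summarize the letter?

Nadia will admit who must refuse to summarize the letter.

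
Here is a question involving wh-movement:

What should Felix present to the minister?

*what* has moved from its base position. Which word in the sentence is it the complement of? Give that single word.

In situ: Felix should present what to the minister.
'what' functions as the direct object of 'present'. Fronting leaves a gap immediately after 'present':
What should Felix present ___ to the minister?

present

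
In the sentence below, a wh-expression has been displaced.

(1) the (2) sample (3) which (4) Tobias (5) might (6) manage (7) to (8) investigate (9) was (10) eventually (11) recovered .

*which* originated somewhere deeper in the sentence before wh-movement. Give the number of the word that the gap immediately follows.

'which' is the direct object of 'investigate'. Fronting leaves a gap immediately after 'investigate':
The sample which Tobias might manage to investigate ___ was eventually recovered.
'investigate' is word 8.

8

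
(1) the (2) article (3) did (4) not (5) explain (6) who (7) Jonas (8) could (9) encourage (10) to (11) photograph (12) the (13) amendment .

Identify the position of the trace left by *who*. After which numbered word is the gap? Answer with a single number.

9

Underlying clause: Jonas could encourage who to photograph the amendment.
'who' functions as the direct object of 'encourage'. Fronting leaves a gap immediately after 'encourage':
The article did not explain who Jonas could encourage ___ to photograph the amendment.
'encourage' is word 9.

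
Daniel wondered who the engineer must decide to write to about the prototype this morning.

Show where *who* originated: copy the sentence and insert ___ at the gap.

Daniel wondered who the engineer must decide to write to ___ about the prototype this morning.

In situ: The engineer must decide to write to who about the prototype this morning.
The filler 'who' is interpreted as the object of the preposition 'to'. The gap is right after 'to'.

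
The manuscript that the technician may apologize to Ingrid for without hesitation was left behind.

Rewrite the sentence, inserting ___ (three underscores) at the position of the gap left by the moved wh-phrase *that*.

The filler 'that' is interpreted as the object of the preposition 'for'. The gap is right after 'for'.

The manuscript that the technician may apologize to Ingrid for ___ without hesitation was left behind.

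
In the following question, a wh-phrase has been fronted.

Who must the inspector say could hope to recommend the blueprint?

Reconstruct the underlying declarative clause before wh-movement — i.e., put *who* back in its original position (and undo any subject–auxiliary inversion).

The inspector must say who could hope to recommend the blueprint.

The filler 'who' is interpreted as the subject of the clause embedded under 'say'. Fronting leaves a gap immediately after 'say':
Who must the inspector say ___ could hope to recommend the blueprint?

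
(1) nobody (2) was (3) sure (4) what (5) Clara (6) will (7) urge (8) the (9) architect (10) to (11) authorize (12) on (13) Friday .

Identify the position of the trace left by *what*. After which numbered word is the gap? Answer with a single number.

In situ: Clara will urge the architect to authorize what on Friday.
The filler 'what' is interpreted as the direct object of 'authorize'. It moves to the left edge, and the trace sits right after 'authorize':
Nobody was sure what Clara will urge the architect to authorize ___ on Friday.
'authorize' is word 11.

11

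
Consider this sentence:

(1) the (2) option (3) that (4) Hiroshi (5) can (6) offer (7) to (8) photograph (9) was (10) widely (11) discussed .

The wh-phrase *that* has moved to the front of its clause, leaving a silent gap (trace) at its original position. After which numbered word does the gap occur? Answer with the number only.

8

'that' functions as the direct object of 'photograph'. It moves to the left edge, and the trace sits right after 'photograph':
The option that Hiroshi can offer to photograph ___ was widely discussed.
'photograph' is word 8.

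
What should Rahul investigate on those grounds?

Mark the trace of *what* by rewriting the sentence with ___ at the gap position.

In situ: Rahul should investigate what on those grounds.
'what' functions as the direct object of 'investigate'. The gap is right after 'investigate'.

What should Rahul investigate ___ on those grounds?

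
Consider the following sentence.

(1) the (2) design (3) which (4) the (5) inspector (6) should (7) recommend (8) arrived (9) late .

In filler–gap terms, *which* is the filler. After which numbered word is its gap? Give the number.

7

'which' functions as the direct object of 'recommend'. Wh-movement fronts it, leaving a gap right after 'recommend':
The design which the inspector should recommend ___ arrived late.
'recommend' is word 7.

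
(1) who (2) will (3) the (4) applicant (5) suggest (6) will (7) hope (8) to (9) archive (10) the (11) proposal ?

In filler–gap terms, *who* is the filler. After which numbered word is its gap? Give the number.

Before movement: The applicant will suggest who will hope to archive the proposal.
'who' functions as the subject of the clause embedded under 'suggest'. Fronting leaves a gap immediately after 'suggest':
Who will the applicant suggest ___ will hope to archive the proposal?
'suggest' is word 5.

5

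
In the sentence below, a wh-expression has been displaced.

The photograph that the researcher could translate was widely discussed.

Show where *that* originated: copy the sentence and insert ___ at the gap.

The filler 'that' is interpreted as the direct object of 'translate'. The gap is right after 'translate'.

The photograph that the researcher could translate ___ was widely discussed.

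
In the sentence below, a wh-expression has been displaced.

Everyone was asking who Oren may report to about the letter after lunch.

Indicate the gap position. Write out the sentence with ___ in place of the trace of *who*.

Everyone was asking who Oren may report to ___ about the letter after lunch.

In situ: Oren may report to who about the letter after lunch.
'who' is the object of the preposition 'to'. The gap is right after 'to'.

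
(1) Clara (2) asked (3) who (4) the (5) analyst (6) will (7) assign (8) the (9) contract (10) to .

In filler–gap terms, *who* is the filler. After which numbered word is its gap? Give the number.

10

In situ: The analyst will assign the contract to who.
'who' is the object of the preposition 'to' (recipient of 'assign'). Fronting leaves a gap immediately after 'to':
Clara asked who the analyst will assign the contract to ___.
'to' is word 10.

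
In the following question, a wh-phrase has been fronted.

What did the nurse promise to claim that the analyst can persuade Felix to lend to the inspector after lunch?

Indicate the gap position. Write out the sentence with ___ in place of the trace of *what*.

In situ: The nurse did promise to claim that the analyst can persuade Felix to lend what to the inspector after lunch.
'what' functions as the direct object of 'lend'. The gap is right after 'lend'.

What did the nurse promise to claim that the analyst can persuade Felix to lend ___ to the inspector after lunch?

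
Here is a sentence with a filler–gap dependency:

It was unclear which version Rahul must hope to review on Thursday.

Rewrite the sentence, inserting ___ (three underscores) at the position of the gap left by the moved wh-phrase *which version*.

In situ: Rahul must hope to review which version on Thursday.
'which version' is the direct object of 'review'. The gap is right after 'review'.

It was unclear which version Rahul must hope to review ___ on Thursday.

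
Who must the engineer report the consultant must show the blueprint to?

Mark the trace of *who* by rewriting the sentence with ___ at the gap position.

Who must the engineer report the consultant must show the blueprint to ___?

In situ: The engineer must report the consultant must show the blueprint to who.
The filler 'who' is interpreted as the object of the preposition 'to' (recipient of 'show'). The gap is right after 'to'.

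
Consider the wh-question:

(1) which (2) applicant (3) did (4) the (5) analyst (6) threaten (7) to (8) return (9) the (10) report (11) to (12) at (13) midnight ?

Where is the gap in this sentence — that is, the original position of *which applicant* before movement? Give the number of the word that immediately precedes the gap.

Pre-movement form: The analyst did threaten to return the report to which applicant at midnight.
'which applicant' is the object of the preposition 'to' (recipient of 'return'). Fronting leaves a gap immediately after 'to':
Which applicant did the analyst threaten to return the report to ___ at midnight?
'to' is word 11.

11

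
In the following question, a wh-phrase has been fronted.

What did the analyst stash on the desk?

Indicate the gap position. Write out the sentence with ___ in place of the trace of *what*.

What did the analyst stash ___ on the desk?

Pre-movement form: The analyst did stash what on the desk.
'what' functions as the direct object of 'stash'. The gap is right after 'stash'.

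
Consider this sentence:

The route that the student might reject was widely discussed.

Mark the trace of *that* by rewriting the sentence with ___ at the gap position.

The route that the student might reject ___ was widely discussed.

'that' is the direct object of 'reject'. The gap is right after 'reject'.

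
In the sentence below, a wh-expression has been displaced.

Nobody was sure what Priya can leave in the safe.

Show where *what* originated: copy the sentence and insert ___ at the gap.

Nobody was sure what Priya can leave ___ in the safe.

In situ: Priya can leave what in the safe.
'what' functions as the direct object of 'leave'. The gap is right after 'leave'.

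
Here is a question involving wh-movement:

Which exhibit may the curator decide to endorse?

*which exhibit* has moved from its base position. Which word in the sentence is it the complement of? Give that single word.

In situ: The curator may decide to endorse which exhibit.
The filler 'which exhibit' is interpreted as the direct object of 'endorse'. It moves to the left edge, and the trace sits right after 'endorse':
Which exhibit may the curator decide to endorse ___?

endorse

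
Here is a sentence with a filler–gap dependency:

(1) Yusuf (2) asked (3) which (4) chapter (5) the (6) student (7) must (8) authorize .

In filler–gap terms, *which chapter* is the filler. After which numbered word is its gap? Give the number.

8

In situ: The student must authorize which chapter.
'which chapter' functions as the direct object of 'authorize'. Wh-movement fronts it, leaving a gap right after 'authorize':
Yusuf asked which chapter the student must authorize ___.
'authorize' is word 8.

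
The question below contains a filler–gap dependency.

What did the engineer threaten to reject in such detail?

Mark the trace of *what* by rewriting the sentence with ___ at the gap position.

Pre-movement form: The engineer did threaten to reject what in such detail.
'what' is the direct object of 'reject'. The gap is right after 'reject'.

What did the engineer threaten to reject ___ in such detail?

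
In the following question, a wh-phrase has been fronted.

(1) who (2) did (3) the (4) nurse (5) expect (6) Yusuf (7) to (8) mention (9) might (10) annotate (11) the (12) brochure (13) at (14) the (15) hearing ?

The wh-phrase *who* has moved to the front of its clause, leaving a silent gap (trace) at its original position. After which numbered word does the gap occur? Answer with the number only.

Pre-movement form: The nurse did expect Yusuf to mention who might annotate the brochure at the hearing.
'who' is the subject of the clause embedded under 'mention'. Fronting leaves a gap immediately after 'mention':
Who did the nurse expect Yusuf to mention ___ might annotate the brochure at the hearing?
'mention' is word 8.

8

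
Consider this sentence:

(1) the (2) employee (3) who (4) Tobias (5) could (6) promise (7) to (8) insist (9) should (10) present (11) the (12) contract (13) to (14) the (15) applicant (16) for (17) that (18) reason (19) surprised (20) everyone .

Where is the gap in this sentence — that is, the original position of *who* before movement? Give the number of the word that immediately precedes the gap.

8

'who' is the subject of the clause embedded under 'insist'. Fronting leaves a gap immediately after 'insist':
The employee who Tobias could promise to insist ___ should present the contract to the applicant for that reason surprised everyone.
'insist' is word 8.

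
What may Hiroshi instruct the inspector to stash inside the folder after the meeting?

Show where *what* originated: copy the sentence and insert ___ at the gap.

Underlying clause: Hiroshi may instruct the inspector to stash what inside the folder after the meeting.
The filler 'what' is interpreted as the direct object of 'stash'. The gap is right after 'stash'.

What may Hiroshi instruct the inspector to stash ___ inside the folder after the meeting?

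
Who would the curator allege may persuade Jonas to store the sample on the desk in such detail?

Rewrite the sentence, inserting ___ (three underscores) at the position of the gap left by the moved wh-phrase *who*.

In situ: The curator would allege who may persuade Jonas to store the sample on the desk in such detail.
The filler 'who' is interpreted as the subject of the clause embedded under 'allege'. The gap is right after 'allege'.

Who would the curator allege ___ may persuade Jonas to store the sample on the desk in such detail?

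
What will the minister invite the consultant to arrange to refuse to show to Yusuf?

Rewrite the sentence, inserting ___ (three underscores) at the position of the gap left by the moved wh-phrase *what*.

Before movement: The minister will invite the consultant to arrange to refuse to show what to Yusuf.
'what' functions as the direct object of 'show'. The gap is right after 'show'.

What will the minister invite the consultant to arrange to refuse to show ___ to Yusuf?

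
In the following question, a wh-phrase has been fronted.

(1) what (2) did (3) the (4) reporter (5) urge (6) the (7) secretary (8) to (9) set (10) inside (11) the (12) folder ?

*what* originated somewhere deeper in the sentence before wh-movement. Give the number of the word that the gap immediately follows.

9

In situ: The reporter did urge the secretary to set what inside the folder.
'what' is the direct object of 'set'. Fronting leaves a gap immediately after 'set':
What did the reporter urge the secretary to set ___ inside the folder?
'set' is word 9.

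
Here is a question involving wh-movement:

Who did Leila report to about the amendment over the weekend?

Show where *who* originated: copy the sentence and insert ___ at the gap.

Who did Leila report to ___ about the amendment over the weekend?

Underlying clause: Leila did report to who about the amendment over the weekend.
The filler 'who' is interpreted as the object of the preposition 'to'. The gap is right after 'to'.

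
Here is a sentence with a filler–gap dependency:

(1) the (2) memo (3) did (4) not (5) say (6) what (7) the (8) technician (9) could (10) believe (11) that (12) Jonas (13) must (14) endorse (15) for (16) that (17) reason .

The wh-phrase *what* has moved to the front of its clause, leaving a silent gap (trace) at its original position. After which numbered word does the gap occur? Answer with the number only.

Underlying clause: The technician could believe that Jonas must endorse what for that reason.
'what' functions as the direct object of 'endorse'. It moves to the left edge, and the trace sits right after 'endorse':
The memo did not say what the technician could believe that Jonas must endorse ___ for that reason.
'endorse' is word 14.

14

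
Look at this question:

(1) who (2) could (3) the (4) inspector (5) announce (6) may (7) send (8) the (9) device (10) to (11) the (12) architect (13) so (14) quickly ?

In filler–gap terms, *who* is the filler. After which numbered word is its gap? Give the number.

Before movement: The inspector could announce who may send the device to the architect so quickly.
'who' functions as the subject of the clause embedded under 'announce'. Fronting leaves a gap immediately after 'announce':
Who could the inspector announce ___ may send the device to the architect so quickly?
'announce' is word 5.

5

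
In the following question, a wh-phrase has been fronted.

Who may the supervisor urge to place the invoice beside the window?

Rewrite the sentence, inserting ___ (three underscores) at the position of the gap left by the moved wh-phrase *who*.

Underlying clause: The supervisor may urge who to place the invoice beside the window.
'who' is the direct object of 'urge'. The gap is right after 'urge'.

Who may the supervisor urge ___ to place the invoice beside the window?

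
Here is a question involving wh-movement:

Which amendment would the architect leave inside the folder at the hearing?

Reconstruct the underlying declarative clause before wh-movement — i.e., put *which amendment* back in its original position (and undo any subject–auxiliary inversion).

'which amendment' is the direct object of 'leave'. It moves to the left edge, and the trace sits right after 'leave':
Which amendment would the architect leave ___ inside the folder at the hearing?

The architect would leave which amendment inside the folder at the hearing.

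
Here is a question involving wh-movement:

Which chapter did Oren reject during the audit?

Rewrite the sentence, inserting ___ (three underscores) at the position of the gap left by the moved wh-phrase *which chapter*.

Which chapter did Oren reject ___ during the audit?

Underlying clause: Oren did reject which chapter during the audit.
The filler 'which chapter' is interpreted as the direct object of 'reject'. The gap is right after 'reject'.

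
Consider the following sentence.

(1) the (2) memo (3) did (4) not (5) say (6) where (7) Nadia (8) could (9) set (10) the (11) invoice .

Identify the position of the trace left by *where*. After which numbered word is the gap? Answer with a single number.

Pre-movement form: Nadia could set the invoice where.
'where' is the locative complement of 'set'. Wh-movement fronts it, leaving a gap right after 'invoice':
The memo did not say where Nadia could set the invoice ___.
'invoice' is word 11.

11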